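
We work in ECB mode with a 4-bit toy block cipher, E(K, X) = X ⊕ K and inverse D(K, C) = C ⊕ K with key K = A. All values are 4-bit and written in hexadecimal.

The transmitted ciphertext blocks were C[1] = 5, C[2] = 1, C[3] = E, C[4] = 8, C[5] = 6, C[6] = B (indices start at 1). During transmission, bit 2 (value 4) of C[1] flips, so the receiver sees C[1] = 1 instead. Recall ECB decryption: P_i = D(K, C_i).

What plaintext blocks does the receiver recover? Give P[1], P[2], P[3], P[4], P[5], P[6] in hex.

Only C[1] changed, to 1. In ECB, a change in C_i affects only P_i. Decrypting the received ciphertext:
P[1]: D(K, 1) = B.
P[2]: D(K, 1) = B.
P[3]: D(K, E) = 4.
P[4]: D(K, 8) = 2.
P[5]: D(K, 6) = C.
P[6]: D(K, B) = 1.
Blocks that differ from the original plaintext: P[1].

P[1] = B, P[2] = B, P[3] = 4, P[4] = 2, P[5] = C, P[6] = 1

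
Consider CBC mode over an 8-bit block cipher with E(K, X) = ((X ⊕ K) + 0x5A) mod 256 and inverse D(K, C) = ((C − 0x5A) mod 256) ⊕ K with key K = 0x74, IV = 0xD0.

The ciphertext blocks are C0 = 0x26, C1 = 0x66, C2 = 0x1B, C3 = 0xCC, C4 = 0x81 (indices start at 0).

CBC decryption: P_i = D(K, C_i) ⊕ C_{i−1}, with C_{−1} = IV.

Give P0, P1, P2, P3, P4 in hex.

P0 = 0x68, P1 = 0x5E, P2 = 0xD3, P3 = 0x1D, P4 = 0x9F

P0: D(K, 0x26) = 0xB8; 0xB8 ⊕ 0xD0 = 0x68.
P1: D(K, 0x66) = 0x78; 0x78 ⊕ 0x26 = 0x5E.
P2: D(K, 0x1B) = 0xB5; 0xB5 ⊕ 0x66 = 0xD3.
P3: D(K, 0xCC) = 0x06; 0x06 ⊕ 0x1B = 0x1D.
P4: D(K, 0x81) = 0x53; 0x53 ⊕ 0xCC = 0x9F.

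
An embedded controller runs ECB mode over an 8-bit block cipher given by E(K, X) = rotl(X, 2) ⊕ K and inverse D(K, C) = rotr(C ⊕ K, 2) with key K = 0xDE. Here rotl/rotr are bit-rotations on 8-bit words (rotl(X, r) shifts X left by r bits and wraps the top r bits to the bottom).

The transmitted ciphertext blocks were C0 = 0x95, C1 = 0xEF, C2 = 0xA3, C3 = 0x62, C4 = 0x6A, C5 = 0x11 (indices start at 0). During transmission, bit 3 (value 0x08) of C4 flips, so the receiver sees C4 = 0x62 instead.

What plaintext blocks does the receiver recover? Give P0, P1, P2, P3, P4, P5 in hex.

P0 = 0xD2, P1 = 0x4C, P2 = 0x5F, P3 = 0x2F, P4 = 0x2F, P5 = 0xF3

ECB decryption: P_i = D(K, C_i).
Only C4 changed, to 0x62. In ECB, a change in C_i affects only P_i. Decrypting the received ciphertext:
P0: D(K, 0x95) = 0xD2.
P1: D(K, 0xEF) = 0x4C.
P2: D(K, 0xA3) = 0x5F.
P3: D(K, 0x62) = 0x2F.
P4: D(K, 0x62) = 0x2F.
P5: D(K, 0x11) = 0xF3.
Blocks that differ from the original plaintext: P4.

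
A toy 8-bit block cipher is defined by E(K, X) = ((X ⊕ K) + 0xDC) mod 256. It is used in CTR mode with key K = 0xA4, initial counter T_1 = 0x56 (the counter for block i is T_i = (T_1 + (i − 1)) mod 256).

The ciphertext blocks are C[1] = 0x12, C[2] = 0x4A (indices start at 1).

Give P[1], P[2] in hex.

CTR decryption: S_i = E(K, T_i) where T_i is the counter for block i; P_i = C_i ⊕ S_i.
P[1]: T = 0x56, S = E(K, T) = 0xCE; 0x12 ⊕ 0xCE = 0xDC.
P[2]: T = 0x57, S = E(K, T) = 0xCF; 0x4A ⊕ 0xCF = 0x85.

P[1] = 0xDC, P[2] = 0x85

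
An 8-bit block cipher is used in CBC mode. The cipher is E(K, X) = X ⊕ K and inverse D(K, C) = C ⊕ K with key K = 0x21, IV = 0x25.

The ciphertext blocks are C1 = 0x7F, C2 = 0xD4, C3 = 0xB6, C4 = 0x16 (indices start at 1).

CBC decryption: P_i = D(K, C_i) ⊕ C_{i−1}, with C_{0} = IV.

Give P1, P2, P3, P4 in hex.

P1: D(K, 0x7F) = 0x5E; 0x5E ⊕ 0x25 = 0x7B.
P2: D(K, 0xD4) = 0xF5; 0xF5 ⊕ 0x7F = 0x8A.
P3: D(K, 0xB6) = 0x97; 0x97 ⊕ 0xD4 = 0x43.
P4: D(K, 0x16) = 0x37; 0x37 ⊕ 0xB6 = 0x81.

P1 = 0x7B, P2 = 0x8A, P3 = 0x43, P4 = 0x81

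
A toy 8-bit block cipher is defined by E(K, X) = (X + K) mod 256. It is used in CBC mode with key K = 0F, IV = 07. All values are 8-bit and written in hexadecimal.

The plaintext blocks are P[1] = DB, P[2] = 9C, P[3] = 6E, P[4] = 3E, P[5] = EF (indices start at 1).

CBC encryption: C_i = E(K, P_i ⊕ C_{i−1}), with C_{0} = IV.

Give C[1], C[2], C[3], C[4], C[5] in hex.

C[1] = EB, C[2] = 86, C[3] = F7, C[4] = D8, C[5] = 46

C[1]: P[1] ⊕ 07 = DC; E(K, DC) = EB.
C[2]: P[2] ⊕ EB = 77; E(K, 77) = 86.
C[3]: P[3] ⊕ 86 = E8; E(K, E8) = F7.
C[4]: P[4] ⊕ F7 = C9; E(K, C9) = D8.
C[5]: P[5] ⊕ D8 = 37; E(K, 37) = 46.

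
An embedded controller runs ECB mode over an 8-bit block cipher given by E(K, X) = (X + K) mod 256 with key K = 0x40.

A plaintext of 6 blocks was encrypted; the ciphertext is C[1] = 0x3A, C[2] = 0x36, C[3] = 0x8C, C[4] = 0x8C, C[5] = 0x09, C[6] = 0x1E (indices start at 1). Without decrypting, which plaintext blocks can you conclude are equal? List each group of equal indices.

P[3] = P[4]

ECB encrypts each block independently with the same key, so equal ciphertext blocks imply equal plaintext blocks.
C[3] = C[4] = 0x8C, so P[3] = P[4].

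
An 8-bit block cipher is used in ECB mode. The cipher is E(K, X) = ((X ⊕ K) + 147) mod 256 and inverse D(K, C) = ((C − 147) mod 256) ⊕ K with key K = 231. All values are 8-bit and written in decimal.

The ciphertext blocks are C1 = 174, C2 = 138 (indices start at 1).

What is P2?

P2 = 16

ECB decryption: P_i = D(K, C_i).
P2: D(K, 138) = 16.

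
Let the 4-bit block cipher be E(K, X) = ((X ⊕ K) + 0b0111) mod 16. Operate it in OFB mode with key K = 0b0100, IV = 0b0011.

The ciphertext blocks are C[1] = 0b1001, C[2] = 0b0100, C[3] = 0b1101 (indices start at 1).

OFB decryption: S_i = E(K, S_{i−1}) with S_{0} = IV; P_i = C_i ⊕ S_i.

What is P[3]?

P[1]: S = E(K, 0b0011) = 0b1110; 0b1001 ⊕ 0b1110 = 0b0111.
P[2]: S = E(K, 0b1110) = 0b0001; 0b0100 ⊕ 0b0001 = 0b0101.
P[3]: S = E(K, 0b0001) = 0b1100; 0b1101 ⊕ 0b1100 = 0b0001.

P[3] = 0b0001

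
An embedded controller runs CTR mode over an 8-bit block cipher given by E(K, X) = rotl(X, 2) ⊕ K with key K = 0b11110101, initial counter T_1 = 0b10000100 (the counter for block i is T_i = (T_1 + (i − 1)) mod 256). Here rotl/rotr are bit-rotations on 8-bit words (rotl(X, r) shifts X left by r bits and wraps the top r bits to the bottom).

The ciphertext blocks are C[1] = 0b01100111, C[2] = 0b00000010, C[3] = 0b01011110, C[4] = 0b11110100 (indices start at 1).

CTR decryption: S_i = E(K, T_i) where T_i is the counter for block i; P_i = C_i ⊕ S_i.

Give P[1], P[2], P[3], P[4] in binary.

P[1] = 0b10000000, P[2] = 0b11100001, P[3] = 0b10110001, P[4] = 0b00011111

P[1]: T = 0b10000100, S = E(K, T) = 0b11100111; 0b01100111 ⊕ 0b11100111 = 0b10000000.
P[2]: T = 0b10000101, S = E(K, T) = 0b11100011; 0b00000010 ⊕ 0b11100011 = 0b11100001.
P[3]: T = 0b10000110, S = E(K, T) = 0b11101111; 0b01011110 ⊕ 0b11101111 = 0b10110001.
P[4]: T = 0b10000111, S = E(K, T) = 0b11101011; 0b11110100 ⊕ 0b11101011 = 0b00011111.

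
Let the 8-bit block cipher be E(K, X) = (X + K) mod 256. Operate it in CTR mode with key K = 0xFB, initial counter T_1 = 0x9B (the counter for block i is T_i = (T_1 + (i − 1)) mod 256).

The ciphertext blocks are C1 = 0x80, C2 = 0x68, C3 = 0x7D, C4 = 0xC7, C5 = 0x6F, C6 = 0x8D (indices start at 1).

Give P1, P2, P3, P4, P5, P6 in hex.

CTR decryption: S_i = E(K, T_i) where T_i is the counter for block i; P_i = C_i ⊕ S_i.
P1: T = 0x9B, S = E(K, T) = 0x96; 0x80 ⊕ 0x96 = 0x16.
P2: T = 0x9C, S = E(K, T) = 0x97; 0x68 ⊕ 0x97 = 0xFF.
P3: T = 0x9D, S = E(K, T) = 0x98; 0x7D ⊕ 0x98 = 0xE5.
P4: T = 0x9E, S = E(K, T) = 0x99; 0xC7 ⊕ 0x99 = 0x5E.
P5: T = 0x9F, S = E(K, T) = 0x9A; 0x6F ⊕ 0x9A = 0xF5.
P6: T = 0xA0, S = E(K, T) = 0x9B; 0x8D ⊕ 0x9B = 0x16.

P1 = 0x16, P2 = 0xFF, P3 = 0xE5, P4 = 0x5E, P5 = 0xF5, P6 = 0x16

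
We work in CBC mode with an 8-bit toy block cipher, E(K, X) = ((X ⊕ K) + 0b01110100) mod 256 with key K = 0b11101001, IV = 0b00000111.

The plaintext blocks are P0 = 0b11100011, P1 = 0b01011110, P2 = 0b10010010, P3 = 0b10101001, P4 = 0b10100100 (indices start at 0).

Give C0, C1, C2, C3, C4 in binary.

CBC encryption: C_i = E(K, P_i ⊕ C_{i−1}), with C_{−1} = IV.
C0: P0 ⊕ 0b00000111 = 0b11100100; E(K, 0b11100100) = 0b10000001.
C1: P1 ⊕ 0b10000001 = 0b11011111; E(K, 0b11011111) = 0b10101010.
C2: P2 ⊕ 0b10101010 = 0b00111000; E(K, 0b00111000) = 0b01000101.
C3: P3 ⊕ 0b01000101 = 0b11101100; E(K, 0b11101100) = 0b01111001.
C4: P4 ⊕ 0b01111001 = 0b11011101; E(K, 0b11011101) = 0b10101000.

C0 = 0b10000001, C1 = 0b10101010, C2 = 0b01000101, C3 = 0b01111001, C4 = 0b10101000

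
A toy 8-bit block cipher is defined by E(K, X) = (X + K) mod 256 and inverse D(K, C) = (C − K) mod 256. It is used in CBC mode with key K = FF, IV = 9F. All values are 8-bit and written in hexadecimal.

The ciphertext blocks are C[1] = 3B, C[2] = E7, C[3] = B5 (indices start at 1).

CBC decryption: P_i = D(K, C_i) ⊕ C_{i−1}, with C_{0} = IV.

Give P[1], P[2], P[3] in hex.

P[1]: D(K, 3B) = 3C; 3C ⊕ 9F = A3.
P[2]: D(K, E7) = E8; E8 ⊕ 3B = D3.
P[3]: D(K, B5) = B6; B6 ⊕ E7 = 51.

P[1] = A3, P[2] = D3, P[3] = 51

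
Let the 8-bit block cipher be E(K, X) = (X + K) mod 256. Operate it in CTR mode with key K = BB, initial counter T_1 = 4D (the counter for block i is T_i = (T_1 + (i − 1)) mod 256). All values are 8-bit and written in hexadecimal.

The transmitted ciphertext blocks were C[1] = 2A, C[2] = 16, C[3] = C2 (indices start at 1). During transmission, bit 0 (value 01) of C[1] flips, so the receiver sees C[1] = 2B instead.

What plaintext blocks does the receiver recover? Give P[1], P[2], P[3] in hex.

CTR decryption: S_i = E(K, T_i) where T_i is the counter for block i; P_i = C_i ⊕ S_i.
Only C[1] changed, to 2B. In CTR, a change in C_i flips the same bit in P_i only; the keystream is unaffected. Decrypting the received ciphertext:
P[1]: T = 4D, S = E(K, T) = 08; 2B ⊕ 08 = 23.
P[2]: T = 4E, S = E(K, T) = 09; 16 ⊕ 09 = 1F.
P[3]: T = 4F, S = E(K, T) = 0A; C2 ⊕ 0A = C8.
Blocks that differ from the original plaintext: P[1].

P[1] = 23, P[2] = 1F, P[3] = C8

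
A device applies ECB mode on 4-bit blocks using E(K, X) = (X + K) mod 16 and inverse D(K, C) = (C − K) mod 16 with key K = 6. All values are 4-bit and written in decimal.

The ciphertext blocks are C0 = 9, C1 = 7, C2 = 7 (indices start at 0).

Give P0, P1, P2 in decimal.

P0 = 3, P1 = 1, P2 = 1

ECB decryption: P_i = D(K, C_i).
P0: D(K, 9) = 3.
P1: D(K, 7) = 1.
P2: D(K, 7) = 1.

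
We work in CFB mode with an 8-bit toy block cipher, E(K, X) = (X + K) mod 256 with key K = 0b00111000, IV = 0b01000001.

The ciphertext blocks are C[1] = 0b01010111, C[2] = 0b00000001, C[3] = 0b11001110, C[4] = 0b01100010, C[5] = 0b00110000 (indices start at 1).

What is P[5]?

CFB decryption: P_i = C_i ⊕ E(K, C_{i−1}), with C_{0} = IV.
P[5]: E(K, 0b01100010) = 0b10011010; 0b00110000 ⊕ 0b10011010 = 0b10101010.

P[5] = 0b10101010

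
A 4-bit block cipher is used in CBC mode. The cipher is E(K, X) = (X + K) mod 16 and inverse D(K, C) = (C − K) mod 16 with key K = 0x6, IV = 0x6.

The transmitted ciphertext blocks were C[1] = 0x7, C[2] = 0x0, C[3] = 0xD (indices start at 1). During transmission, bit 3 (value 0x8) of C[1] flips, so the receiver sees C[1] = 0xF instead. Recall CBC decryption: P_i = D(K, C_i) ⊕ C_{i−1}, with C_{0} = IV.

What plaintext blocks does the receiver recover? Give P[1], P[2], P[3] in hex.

P[1] = 0xF, P[2] = 0x5, P[3] = 0x7

Only C[1] changed, to 0xF. In CBC, a change in C_i garbles P_i and flips the same bit in P_{i+1}. Decrypting the received ciphertext:
P[1]: D(K, 0xF) = 0x9; 0x9 ⊕ 0x6 = 0xF.
P[2]: D(K, 0x0) = 0xA; 0xA ⊕ 0xF = 0x5.
P[3]: D(K, 0xD) = 0x7; 0x7 ⊕ 0x0 = 0x7.
Blocks that differ from the original plaintext: P[1], P[2].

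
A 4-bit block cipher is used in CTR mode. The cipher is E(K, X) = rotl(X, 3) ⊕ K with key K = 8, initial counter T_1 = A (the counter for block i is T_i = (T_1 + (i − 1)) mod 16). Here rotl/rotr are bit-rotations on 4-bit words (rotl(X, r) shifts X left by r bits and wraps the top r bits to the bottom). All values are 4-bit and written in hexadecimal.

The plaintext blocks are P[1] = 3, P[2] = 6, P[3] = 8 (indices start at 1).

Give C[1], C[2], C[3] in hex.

C[1] = E, C[2] = 3, C[3] = 6

CTR encryption: S_i = E(K, T_i) where T_i is the counter for block i; C_i = P_i ⊕ S_i.
C[1]: T = A, S = E(K, T) = D; 3 ⊕ D = E.
C[2]: T = B, S = E(K, T) = 5; 6 ⊕ 5 = 3.
C[3]: T = C, S = E(K, T) = E; 8 ⊕ E = 6.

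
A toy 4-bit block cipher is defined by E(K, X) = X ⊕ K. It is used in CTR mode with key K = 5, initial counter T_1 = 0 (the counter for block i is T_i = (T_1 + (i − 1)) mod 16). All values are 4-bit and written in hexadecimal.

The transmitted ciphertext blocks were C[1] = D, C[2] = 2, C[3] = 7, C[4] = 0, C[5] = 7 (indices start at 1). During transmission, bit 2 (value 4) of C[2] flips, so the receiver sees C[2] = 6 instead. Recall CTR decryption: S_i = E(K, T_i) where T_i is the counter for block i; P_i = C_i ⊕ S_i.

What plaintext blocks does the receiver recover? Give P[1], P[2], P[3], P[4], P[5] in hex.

Only C[2] changed, to 6. In CTR, a change in C_i flips the same bit in P_i only; the keystream is unaffected. Decrypting the received ciphertext:
P[1]: T = 0, S = E(K, T) = 5; D ⊕ 5 = 8.
P[2]: T = 1, S = E(K, T) = 4; 6 ⊕ 4 = 2.
P[3]: T = 2, S = E(K, T) = 7; 7 ⊕ 7 = 0.
P[4]: T = 3, S = E(K, T) = 6; 0 ⊕ 6 = 6.
P[5]: T = 4, S = E(K, T) = 1; 7 ⊕ 1 = 6.
Blocks that differ from the original plaintext: P[2].

P[1] = 8, P[2] = 2, P[3] = 0, P[4] = 6, P[5] = 6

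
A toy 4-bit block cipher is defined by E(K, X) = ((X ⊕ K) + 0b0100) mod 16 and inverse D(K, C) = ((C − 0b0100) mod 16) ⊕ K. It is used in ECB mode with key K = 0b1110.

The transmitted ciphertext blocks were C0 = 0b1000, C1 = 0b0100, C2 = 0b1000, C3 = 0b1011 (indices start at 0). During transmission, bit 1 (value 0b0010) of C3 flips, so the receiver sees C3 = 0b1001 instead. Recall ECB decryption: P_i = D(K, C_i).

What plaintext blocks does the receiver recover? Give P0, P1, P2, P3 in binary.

Only C3 changed, to 0b1001. In ECB, a change in C_i affects only P_i. Decrypting the received ciphertext:
P0: D(K, 0b1000) = 0b1010.
P1: D(K, 0b0100) = 0b1110.
P2: D(K, 0b1000) = 0b1010.
P3: D(K, 0b1001) = 0b1011.
Blocks that differ from the original plaintext: P3.

P0 = 0b1010, P1 = 0b1110, P2 = 0b1010, P3 = 0b1011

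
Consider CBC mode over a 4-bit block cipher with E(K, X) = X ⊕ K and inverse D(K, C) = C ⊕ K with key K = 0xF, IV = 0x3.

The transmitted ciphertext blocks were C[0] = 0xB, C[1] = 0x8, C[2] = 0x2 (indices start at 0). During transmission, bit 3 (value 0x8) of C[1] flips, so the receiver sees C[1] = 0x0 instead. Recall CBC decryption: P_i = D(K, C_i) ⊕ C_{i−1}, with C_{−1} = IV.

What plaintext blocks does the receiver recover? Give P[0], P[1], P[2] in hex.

Only C[1] changed, to 0x0. In CBC, a change in C_i garbles P_i and flips the same bit in P_{i+1}. Decrypting the received ciphertext:
P[0]: D(K, 0xB) = 0x4; 0x4 ⊕ 0x3 = 0x7.
P[1]: D(K, 0x0) = 0xF; 0xF ⊕ 0xB = 0x4.
P[2]: D(K, 0x2) = 0xD; 0xD ⊕ 0x0 = 0xD.
Blocks that differ from the original plaintext: P[1], P[2].

P[0] = 0x7, P[1] = 0x4, P[2] = 0xD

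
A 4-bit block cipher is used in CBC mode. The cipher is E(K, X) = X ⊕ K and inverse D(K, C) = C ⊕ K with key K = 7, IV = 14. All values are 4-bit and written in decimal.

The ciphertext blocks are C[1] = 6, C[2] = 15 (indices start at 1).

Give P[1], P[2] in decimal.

P[1] = 15, P[2] = 14

CBC decryption: P_i = D(K, C_i) ⊕ C_{i−1}, with C_{0} = IV.
P[1]: D(K, 6) = 1; 1 ⊕ 14 = 15.
P[2]: D(K, 15) = 8; 8 ⊕ 6 = 14.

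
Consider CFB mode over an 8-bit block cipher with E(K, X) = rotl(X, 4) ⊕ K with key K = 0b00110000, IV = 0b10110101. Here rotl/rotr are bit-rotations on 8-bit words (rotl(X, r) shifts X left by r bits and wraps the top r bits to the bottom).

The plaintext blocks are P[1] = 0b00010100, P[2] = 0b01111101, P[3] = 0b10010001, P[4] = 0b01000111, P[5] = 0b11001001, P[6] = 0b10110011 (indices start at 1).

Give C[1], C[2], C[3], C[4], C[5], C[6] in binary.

CFB encryption: C_i = P_i ⊕ E(K, C_{i−1}), with C_{0} = IV.
C[1]: E(K, 0b10110101) = 0b01101011; 0b00010100 ⊕ 0b01101011 = 0b01111111.
C[2]: E(K, 0b01111111) = 0b11000111; 0b01111101 ⊕ 0b11000111 = 0b10111010.
C[3]: E(K, 0b10111010) = 0b10011011; 0b10010001 ⊕ 0b10011011 = 0b00001010.
C[4]: E(K, 0b00001010) = 0b10010000; 0b01000111 ⊕ 0b10010000 = 0b11010111.
C[5]: E(K, 0b11010111) = 0b01001101; 0b11001001 ⊕ 0b01001101 = 0b10000100.
C[6]: E(K, 0b10000100) = 0b01111000; 0b10110011 ⊕ 0b01111000 = 0b11001011.

C[1] = 0b01111111, C[2] = 0b10111010, C[3] = 0b00001010, C[4] = 0b11010111, C[5] = 0b10000100, C[6] = 0b11001011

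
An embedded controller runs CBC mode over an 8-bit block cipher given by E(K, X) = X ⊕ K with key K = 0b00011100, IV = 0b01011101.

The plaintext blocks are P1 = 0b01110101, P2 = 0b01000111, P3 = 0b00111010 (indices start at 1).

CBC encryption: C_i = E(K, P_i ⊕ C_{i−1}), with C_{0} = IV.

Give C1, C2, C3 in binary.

C1 = 0b00110100, C2 = 0b01101111, C3 = 0b01001001

C1: P1 ⊕ 0b01011101 = 0b00101000; E(K, 0b00101000) = 0b00110100.
C2: P2 ⊕ 0b00110100 = 0b01110011; E(K, 0b01110011) = 0b01101111.
C3: P3 ⊕ 0b01101111 = 0b01010101; E(K, 0b01010101) = 0b01001001.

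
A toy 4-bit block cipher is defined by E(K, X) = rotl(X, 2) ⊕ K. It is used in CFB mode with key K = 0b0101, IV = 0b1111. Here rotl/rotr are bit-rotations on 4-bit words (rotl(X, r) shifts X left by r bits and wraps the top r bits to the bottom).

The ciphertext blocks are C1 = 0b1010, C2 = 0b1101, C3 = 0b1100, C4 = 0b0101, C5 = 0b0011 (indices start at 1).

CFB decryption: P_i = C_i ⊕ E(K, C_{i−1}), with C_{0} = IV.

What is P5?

P5 = 0b0011

P5: E(K, 0b0101) = 0b0000; 0b0011 ⊕ 0b0000 = 0b0011.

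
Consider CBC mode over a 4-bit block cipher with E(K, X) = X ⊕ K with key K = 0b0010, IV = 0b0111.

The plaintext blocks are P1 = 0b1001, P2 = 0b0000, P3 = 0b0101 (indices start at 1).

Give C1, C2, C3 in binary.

CBC encryption: C_i = E(K, P_i ⊕ C_{i−1}), with C_{0} = IV.
C1: P1 ⊕ 0b0111 = 0b1110; E(K, 0b1110) = 0b1100.
C2: P2 ⊕ 0b1100 = 0b1100; E(K, 0b1100) = 0b1110.
C3: P3 ⊕ 0b1110 = 0b1011; E(K, 0b1011) = 0b1001.

C1 = 0b1100, C2 = 0b1110, C3 = 0b1001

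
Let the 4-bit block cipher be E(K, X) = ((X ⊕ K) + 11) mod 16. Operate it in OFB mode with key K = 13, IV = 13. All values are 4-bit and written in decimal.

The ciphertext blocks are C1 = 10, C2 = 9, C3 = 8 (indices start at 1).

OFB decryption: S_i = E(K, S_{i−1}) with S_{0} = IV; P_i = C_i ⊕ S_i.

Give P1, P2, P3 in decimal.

P1 = 1, P2 = 8, P3 = 15

P1: S = E(K, 13) = 11; 10 ⊕ 11 = 1.
P2: S = E(K, 11) = 1; 9 ⊕ 1 = 8.
P3: S = E(K, 1) = 7; 8 ⊕ 7 = 15.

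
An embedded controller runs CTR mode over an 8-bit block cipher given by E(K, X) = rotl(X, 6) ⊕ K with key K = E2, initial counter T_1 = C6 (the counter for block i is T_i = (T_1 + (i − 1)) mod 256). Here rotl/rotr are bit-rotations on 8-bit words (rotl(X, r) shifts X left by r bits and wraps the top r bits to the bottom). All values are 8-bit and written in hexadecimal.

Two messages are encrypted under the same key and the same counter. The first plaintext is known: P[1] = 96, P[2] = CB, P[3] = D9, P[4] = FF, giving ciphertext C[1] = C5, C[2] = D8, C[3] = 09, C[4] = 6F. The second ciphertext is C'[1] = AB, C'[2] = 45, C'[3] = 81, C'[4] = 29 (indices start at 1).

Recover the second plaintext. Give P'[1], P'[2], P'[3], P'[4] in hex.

P'[1] = F8, P'[2] = 56, P'[3] = 51, P'[4] = B9

In CTR with a reused counter, both messages share the same keystream S_i, so C_i ⊕ C'_i = P_i ⊕ P'_i and thus P'_i = P_i ⊕ C_i ⊕ C'_i.
P'[1]: 96 ⊕ C5 ⊕ AB = F8.
P'[2]: CB ⊕ D8 ⊕ 45 = 56.
P'[3]: D9 ⊕ 09 ⊕ 81 = 51.
P'[4]: FF ⊕ 6F ⊕ 29 = B9.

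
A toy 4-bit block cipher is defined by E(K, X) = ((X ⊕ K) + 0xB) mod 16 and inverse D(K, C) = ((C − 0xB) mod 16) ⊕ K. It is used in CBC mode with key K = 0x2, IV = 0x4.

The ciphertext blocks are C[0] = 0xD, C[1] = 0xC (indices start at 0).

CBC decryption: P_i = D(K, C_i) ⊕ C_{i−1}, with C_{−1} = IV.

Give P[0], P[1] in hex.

P[0]: D(K, 0xD) = 0x0; 0x0 ⊕ 0x4 = 0x4.
P[1]: D(K, 0xC) = 0x3; 0x3 ⊕ 0xD = 0xE.

P[0] = 0x4, P[1] = 0xE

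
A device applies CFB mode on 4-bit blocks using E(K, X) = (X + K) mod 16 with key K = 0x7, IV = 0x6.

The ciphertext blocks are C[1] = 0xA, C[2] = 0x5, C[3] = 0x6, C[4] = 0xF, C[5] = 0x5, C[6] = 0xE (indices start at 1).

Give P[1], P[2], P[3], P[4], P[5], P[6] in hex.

CFB decryption: P_i = C_i ⊕ E(K, C_{i−1}), with C_{0} = IV.
P[1]: E(K, 0x6) = 0xD; 0xA ⊕ 0xD = 0x7.
P[2]: E(K, 0xA) = 0x1; 0x5 ⊕ 0x1 = 0x4.
P[3]: E(K, 0x5) = 0xC; 0x6 ⊕ 0xC = 0xA.
P[4]: E(K, 0x6) = 0xD; 0xF ⊕ 0xD = 0x2.
P[5]: E(K, 0xF) = 0x6; 0x5 ⊕ 0x6 = 0x3.
P[6]: E(K, 0x5) = 0xC; 0xE ⊕ 0xC = 0x2.

P[1] = 0x7, P[2] = 0x4, P[3] = 0xA, P[4] = 0x2, P[5] = 0x3, P[6] = 0x2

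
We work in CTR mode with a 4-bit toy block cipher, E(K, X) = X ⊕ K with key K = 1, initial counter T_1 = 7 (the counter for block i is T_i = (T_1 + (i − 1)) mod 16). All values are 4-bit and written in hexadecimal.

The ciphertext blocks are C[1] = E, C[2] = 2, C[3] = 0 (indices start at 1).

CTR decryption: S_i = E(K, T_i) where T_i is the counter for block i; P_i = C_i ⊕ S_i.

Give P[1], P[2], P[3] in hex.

P[1]: T = 7, S = E(K, T) = 6; E ⊕ 6 = 8.
P[2]: T = 8, S = E(K, T) = 9; 2 ⊕ 9 = B.
P[3]: T = 9, S = E(K, T) = 8; 0 ⊕ 8 = 8.

P[1] = 8, P[2] = B, P[3] = 8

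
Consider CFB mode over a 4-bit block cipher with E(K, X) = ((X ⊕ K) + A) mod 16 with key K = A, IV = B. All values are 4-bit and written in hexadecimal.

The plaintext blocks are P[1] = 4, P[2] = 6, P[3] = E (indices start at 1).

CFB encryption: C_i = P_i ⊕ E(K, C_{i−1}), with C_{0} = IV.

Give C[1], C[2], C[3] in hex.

C[1] = F, C[2] = 9, C[3] = 3

C[1]: E(K, B) = B; 4 ⊕ B = F.
C[2]: E(K, F) = F; 6 ⊕ F = 9.
C[3]: E(K, 9) = D; E ⊕ D = 3.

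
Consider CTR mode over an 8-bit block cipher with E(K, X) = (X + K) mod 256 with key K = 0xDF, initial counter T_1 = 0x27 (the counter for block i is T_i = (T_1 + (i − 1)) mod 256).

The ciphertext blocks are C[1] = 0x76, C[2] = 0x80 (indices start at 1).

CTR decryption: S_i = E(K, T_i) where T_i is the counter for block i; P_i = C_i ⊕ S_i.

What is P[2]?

P[2]: T = 0x28, S = E(K, T) = 0x07; 0x80 ⊕ 0x07 = 0x87.

P[2] = 0x87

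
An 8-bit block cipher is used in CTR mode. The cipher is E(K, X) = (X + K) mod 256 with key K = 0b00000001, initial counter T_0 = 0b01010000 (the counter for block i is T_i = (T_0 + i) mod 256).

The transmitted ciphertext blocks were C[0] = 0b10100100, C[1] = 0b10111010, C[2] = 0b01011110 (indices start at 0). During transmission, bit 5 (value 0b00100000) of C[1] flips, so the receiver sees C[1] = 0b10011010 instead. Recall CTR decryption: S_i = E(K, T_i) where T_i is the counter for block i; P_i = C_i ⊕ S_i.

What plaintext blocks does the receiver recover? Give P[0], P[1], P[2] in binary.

Only C[1] changed, to 0b10011010. In CTR, a change in C_i flips the same bit in P_i only; the keystream is unaffected. Decrypting the received ciphertext:
P[0]: T = 0b01010000, S = E(K, T) = 0b01010001; 0b10100100 ⊕ 0b01010001 = 0b11110101.
P[1]: T = 0b01010001, S = E(K, T) = 0b01010010; 0b10011010 ⊕ 0b01010010 = 0b11001000.
P[2]: T = 0b01010010, S = E(K, T) = 0b01010011; 0b01011110 ⊕ 0b01010011 = 0b00001101.
Blocks that differ from the original plaintext: P[1].

P[0] = 0b11110101, P[1] = 0b11001000, P[2] = 0b00001101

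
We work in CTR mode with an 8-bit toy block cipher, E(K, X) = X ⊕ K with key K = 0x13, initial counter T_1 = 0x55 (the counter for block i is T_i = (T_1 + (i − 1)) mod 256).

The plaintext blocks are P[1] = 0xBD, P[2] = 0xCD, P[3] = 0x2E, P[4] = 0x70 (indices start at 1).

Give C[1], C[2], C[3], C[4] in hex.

C[1] = 0xFB, C[2] = 0x88, C[3] = 0x6A, C[4] = 0x3B

CTR encryption: S_i = E(K, T_i) where T_i is the counter for block i; C_i = P_i ⊕ S_i.
C[1]: T = 0x55, S = E(K, T) = 0x46; 0xBD ⊕ 0x46 = 0xFB.
C[2]: T = 0x56, S = E(K, T) = 0x45; 0xCD ⊕ 0x45 = 0x88.
C[3]: T = 0x57, S = E(K, T) = 0x44; 0x2E ⊕ 0x44 = 0x6A.
C[4]: T = 0x58, S = E(K, T) = 0x4B; 0x70 ⊕ 0x4B = 0x3B.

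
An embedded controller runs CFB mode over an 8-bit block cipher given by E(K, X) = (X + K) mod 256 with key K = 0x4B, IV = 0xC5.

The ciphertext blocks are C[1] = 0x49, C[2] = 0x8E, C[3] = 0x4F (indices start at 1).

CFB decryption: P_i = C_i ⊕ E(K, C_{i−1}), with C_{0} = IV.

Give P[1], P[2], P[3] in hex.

P[1]: E(K, 0xC5) = 0x10; 0x49 ⊕ 0x10 = 0x59.
P[2]: E(K, 0x49) = 0x94; 0x8E ⊕ 0x94 = 0x1A.
P[3]: E(K, 0x8E) = 0xD9; 0x4F ⊕ 0xD9 = 0x96.

P[1] = 0x59, P[2] = 0x1A, P[3] = 0x96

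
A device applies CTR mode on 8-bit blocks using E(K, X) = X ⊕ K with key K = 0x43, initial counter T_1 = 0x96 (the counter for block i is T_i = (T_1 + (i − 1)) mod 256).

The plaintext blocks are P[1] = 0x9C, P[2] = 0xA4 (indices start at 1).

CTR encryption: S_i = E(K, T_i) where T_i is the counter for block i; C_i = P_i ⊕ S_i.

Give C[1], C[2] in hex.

C[1]: T = 0x96, S = E(K, T) = 0xD5; 0x9C ⊕ 0xD5 = 0x49.
C[2]: T = 0x97, S = E(K, T) = 0xD4; 0xA4 ⊕ 0xD4 = 0x70.

C[1] = 0x49, C[2] = 0x70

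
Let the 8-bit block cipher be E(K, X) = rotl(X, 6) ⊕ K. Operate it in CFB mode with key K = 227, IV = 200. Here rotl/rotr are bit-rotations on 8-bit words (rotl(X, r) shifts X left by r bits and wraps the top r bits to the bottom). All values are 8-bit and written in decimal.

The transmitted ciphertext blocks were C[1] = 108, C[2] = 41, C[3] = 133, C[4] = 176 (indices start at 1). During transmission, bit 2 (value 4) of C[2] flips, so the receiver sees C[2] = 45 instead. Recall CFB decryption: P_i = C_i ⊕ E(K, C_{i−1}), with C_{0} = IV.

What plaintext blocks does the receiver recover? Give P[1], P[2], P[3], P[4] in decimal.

P[1] = 189, P[2] = 213, P[3] = 45, P[4] = 50

Only C[2] changed, to 45. In CFB, a change in C_i flips the same bit in P_i and garbles P_{i+1}. Decrypting the received ciphertext:
P[1]: E(K, 200) = 209; 108 ⊕ 209 = 189.
P[2]: E(K, 108) = 248; 45 ⊕ 248 = 213.
P[3]: E(K, 45) = 168; 133 ⊕ 168 = 45.
P[4]: E(K, 133) = 130; 176 ⊕ 130 = 50.
Blocks that differ from the original plaintext: P[2], P[3].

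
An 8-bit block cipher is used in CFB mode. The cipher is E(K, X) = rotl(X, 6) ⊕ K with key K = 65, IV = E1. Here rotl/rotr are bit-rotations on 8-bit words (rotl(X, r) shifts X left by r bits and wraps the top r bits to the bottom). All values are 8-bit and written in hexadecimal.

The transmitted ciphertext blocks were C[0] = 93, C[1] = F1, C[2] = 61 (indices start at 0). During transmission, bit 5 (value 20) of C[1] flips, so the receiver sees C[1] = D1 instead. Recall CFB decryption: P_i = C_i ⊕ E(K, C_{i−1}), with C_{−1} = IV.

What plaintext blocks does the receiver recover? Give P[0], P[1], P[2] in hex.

P[0] = 8E, P[1] = 50, P[2] = 70

Only C[1] changed, to D1. In CFB, a change in C_i flips the same bit in P_i and garbles P_{i+1}. Decrypting the received ciphertext:
P[0]: E(K, E1) = 1D; 93 ⊕ 1D = 8E.
P[1]: E(K, 93) = 81; D1 ⊕ 81 = 50.
P[2]: E(K, D1) = 11; 61 ⊕ 11 = 70.
Blocks that differ from the original plaintext: P[1], P[2].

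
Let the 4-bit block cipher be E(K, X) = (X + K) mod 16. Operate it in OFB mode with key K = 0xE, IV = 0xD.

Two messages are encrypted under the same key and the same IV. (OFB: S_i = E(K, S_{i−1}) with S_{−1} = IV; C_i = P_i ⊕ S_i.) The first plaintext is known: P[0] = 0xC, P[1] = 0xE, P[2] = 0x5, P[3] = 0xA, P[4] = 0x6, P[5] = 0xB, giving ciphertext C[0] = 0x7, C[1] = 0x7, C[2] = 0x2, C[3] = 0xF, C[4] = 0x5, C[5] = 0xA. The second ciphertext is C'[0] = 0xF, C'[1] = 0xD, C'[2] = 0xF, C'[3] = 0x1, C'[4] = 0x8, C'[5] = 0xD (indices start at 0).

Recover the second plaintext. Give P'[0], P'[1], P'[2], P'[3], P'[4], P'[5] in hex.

P'[0] = 0x4, P'[1] = 0x4, P'[2] = 0x8, P'[3] = 0x4, P'[4] = 0xB, P'[5] = 0xC

In OFB with a reused IV, both messages share the same keystream S_i, so C_i ⊕ C'_i = P_i ⊕ P'_i and thus P'_i = P_i ⊕ C_i ⊕ C'_i.
P'[0]: 0xC ⊕ 0x7 ⊕ 0xF = 0x4.
P'[1]: 0xE ⊕ 0x7 ⊕ 0xD = 0x4.
P'[2]: 0x5 ⊕ 0x2 ⊕ 0xF = 0x8.
P'[3]: 0xA ⊕ 0xF ⊕ 0x1 = 0x4.
P'[4]: 0x6 ⊕ 0x5 ⊕ 0x8 = 0xB.
P'[5]: 0xB ⊕ 0xA ⊕ 0xD = 0xC.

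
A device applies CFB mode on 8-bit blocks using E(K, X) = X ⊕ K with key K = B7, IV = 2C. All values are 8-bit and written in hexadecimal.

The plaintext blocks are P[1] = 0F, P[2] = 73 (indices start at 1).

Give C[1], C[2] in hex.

C[1] = 94, C[2] = 50

CFB encryption: C_i = P_i ⊕ E(K, C_{i−1}), with C_{0} = IV.
C[1]: E(K, 2C) = 9B; 0F ⊕ 9B = 94.
C[2]: E(K, 94) = 23; 73 ⊕ 23 = 50.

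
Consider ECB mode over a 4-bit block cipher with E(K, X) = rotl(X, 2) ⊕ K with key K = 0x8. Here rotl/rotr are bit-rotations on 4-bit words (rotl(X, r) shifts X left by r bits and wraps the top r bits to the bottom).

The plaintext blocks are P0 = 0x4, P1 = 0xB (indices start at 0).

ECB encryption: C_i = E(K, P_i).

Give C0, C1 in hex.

C0: E(K, 0x4) = 0x9.
C1: E(K, 0xB) = 0x6.

C0 = 0x9, C1 = 0x6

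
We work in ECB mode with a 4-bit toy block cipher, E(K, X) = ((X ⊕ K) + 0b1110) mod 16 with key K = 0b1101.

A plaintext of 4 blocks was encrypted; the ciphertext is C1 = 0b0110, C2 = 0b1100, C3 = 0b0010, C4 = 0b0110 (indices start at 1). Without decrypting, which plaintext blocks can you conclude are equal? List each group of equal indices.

P1 = P4

ECB encrypts each block independently with the same key, so equal ciphertext blocks imply equal plaintext blocks.
C1 = C4 = 0b0110, so P1 = P4.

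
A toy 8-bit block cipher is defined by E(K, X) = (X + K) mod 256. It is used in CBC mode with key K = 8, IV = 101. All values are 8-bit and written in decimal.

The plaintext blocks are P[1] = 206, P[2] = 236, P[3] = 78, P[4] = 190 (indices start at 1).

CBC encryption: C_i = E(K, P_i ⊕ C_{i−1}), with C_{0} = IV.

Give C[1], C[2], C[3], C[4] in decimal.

C[1] = 179, C[2] = 103, C[3] = 49, C[4] = 151

C[1]: P[1] ⊕ 101 = 171; E(K, 171) = 179.
C[2]: P[2] ⊕ 179 = 95; E(K, 95) = 103.
C[3]: P[3] ⊕ 103 = 41; E(K, 41) = 49.
C[4]: P[4] ⊕ 49 = 143; E(K, 143) = 151.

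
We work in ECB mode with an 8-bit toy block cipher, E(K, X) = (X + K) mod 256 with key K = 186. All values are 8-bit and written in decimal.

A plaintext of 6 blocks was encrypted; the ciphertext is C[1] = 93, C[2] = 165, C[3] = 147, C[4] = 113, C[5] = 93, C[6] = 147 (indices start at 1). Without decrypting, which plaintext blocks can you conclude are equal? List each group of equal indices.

P[1] = P[5]; P[3] = P[6]

ECB encrypts each block independently with the same key, so equal ciphertext blocks imply equal plaintext blocks.
C[1] = C[5] = 93, so P[1] = P[5].
C[3] = C[6] = 147, so P[3] = P[6].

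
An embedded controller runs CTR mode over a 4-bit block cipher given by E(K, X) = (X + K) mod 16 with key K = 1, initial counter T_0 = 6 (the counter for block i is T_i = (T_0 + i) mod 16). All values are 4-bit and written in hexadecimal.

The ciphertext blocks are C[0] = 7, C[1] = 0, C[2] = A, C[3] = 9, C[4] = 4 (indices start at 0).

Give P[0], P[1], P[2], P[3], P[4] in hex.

P[0] = 0, P[1] = 8, P[2] = 3, P[3] = 3, P[4] = F

CTR decryption: S_i = E(K, T_i) where T_i is the counter for block i; P_i = C_i ⊕ S_i.
P[0]: T = 6, S = E(K, T) = 7; 7 ⊕ 7 = 0.
P[1]: T = 7, S = E(K, T) = 8; 0 ⊕ 8 = 8.
P[2]: T = 8, S = E(K, T) = 9; A ⊕ 9 = 3.
P[3]: T = 9, S = E(K, T) = A; 9 ⊕ A = 3.
P[4]: T = A, S = E(K, T) = B; 4 ⊕ B = F.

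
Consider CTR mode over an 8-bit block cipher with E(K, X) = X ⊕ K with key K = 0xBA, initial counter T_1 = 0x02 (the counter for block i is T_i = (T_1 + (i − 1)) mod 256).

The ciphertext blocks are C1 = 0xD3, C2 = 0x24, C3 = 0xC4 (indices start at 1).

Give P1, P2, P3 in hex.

P1 = 0x6B, P2 = 0x9D, P3 = 0x7A

CTR decryption: S_i = E(K, T_i) where T_i is the counter for block i; P_i = C_i ⊕ S_i.
P1: T = 0x02, S = E(K, T) = 0xB8; 0xD3 ⊕ 0xB8 = 0x6B.
P2: T = 0x03, S = E(K, T) = 0xB9; 0x24 ⊕ 0xB9 = 0x9D.
P3: T = 0x04, S = E(K, T) = 0xBE; 0xC4 ⊕ 0xBE = 0x7A.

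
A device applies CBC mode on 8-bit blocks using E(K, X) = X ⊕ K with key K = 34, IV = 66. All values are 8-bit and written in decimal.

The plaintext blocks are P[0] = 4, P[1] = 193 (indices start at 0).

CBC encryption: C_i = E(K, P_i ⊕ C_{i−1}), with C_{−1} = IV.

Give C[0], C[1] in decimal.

C[0] = 100, C[1] = 135

C[0]: P[0] ⊕ 66 = 70; E(K, 70) = 100.
C[1]: P[1] ⊕ 100 = 165; E(K, 165) = 135.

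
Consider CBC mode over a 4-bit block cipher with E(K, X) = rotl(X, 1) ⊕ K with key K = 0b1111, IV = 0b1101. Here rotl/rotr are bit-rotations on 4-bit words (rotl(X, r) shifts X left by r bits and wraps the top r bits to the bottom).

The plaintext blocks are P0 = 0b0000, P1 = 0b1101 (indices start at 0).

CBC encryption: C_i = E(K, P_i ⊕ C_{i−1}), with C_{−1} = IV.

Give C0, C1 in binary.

C0 = 0b0100, C1 = 0b1100

C0: P0 ⊕ 0b1101 = 0b1101; E(K, 0b1101) = 0b0100.
C1: P1 ⊕ 0b0100 = 0b1001; E(K, 0b1001) = 0b1100.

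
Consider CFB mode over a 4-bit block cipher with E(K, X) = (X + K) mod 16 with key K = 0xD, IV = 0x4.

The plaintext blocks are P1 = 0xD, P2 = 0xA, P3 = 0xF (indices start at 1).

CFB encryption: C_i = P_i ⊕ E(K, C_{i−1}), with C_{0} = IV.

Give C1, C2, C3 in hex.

C1 = 0xC, C2 = 0x3, C3 = 0xF

C1: E(K, 0x4) = 0x1; 0xD ⊕ 0x1 = 0xC.
C2: E(K, 0xC) = 0x9; 0xA ⊕ 0x9 = 0x3.
C3: E(K, 0x3) = 0x0; 0xF ⊕ 0x0 = 0xF.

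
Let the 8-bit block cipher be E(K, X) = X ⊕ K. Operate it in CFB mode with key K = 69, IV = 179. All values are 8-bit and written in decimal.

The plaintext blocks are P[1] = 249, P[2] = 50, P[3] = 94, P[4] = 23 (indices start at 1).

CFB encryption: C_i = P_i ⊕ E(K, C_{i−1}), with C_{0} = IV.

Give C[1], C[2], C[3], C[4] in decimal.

C[1] = 15, C[2] = 120, C[3] = 99, C[4] = 49

C[1]: E(K, 179) = 246; 249 ⊕ 246 = 15.
C[2]: E(K, 15) = 74; 50 ⊕ 74 = 120.
C[3]: E(K, 120) = 61; 94 ⊕ 61 = 99.
C[4]: E(K, 99) = 38; 23 ⊕ 38 = 49.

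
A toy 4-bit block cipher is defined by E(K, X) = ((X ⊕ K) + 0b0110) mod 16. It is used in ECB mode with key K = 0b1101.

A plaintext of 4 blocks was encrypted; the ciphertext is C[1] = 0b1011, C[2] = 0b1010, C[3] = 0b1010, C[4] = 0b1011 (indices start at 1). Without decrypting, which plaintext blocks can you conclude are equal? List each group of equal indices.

ECB encrypts each block independently with the same key, so equal ciphertext blocks imply equal plaintext blocks.
C[1] = C[4] = 0b1011, so P[1] = P[4].
C[2] = C[3] = 0b1010, so P[2] = P[3].

P[1] = P[4]; P[2] = P[3]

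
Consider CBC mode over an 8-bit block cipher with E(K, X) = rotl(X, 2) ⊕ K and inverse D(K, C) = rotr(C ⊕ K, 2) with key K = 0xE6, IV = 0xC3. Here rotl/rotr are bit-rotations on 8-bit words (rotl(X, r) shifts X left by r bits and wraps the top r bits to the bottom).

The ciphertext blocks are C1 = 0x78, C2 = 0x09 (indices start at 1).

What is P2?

P2 = 0x83

CBC decryption: P_i = D(K, C_i) ⊕ C_{i−1}, with C_{0} = IV.
P2: D(K, 0x09) = 0xFB; 0xFB ⊕ 0x78 = 0x83.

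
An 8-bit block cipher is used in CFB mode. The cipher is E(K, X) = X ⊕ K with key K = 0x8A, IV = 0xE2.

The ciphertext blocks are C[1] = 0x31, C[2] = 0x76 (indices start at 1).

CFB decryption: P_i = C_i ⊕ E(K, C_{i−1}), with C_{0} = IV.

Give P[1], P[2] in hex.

P[1]: E(K, 0xE2) = 0x68; 0x31 ⊕ 0x68 = 0x59.
P[2]: E(K, 0x31) = 0xBB; 0x76 ⊕ 0xBB = 0xCD.

P[1] = 0x59, P[2] = 0xCD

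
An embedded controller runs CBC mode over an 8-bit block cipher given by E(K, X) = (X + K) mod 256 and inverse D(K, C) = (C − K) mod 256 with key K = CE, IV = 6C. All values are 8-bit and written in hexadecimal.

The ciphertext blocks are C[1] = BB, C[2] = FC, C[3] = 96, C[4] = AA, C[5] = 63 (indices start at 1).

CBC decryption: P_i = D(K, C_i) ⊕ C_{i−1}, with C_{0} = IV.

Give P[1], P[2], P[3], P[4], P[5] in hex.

P[1] = 81, P[2] = 95, P[3] = 34, P[4] = 4A, P[5] = 3F

P[1]: D(K, BB) = ED; ED ⊕ 6C = 81.
P[2]: D(K, FC) = 2E; 2E ⊕ BB = 95.
P[3]: D(K, 96) = C8; C8 ⊕ FC = 34.
P[4]: D(K, AA) = DC; DC ⊕ 96 = 4A.
P[5]: D(K, 63) = 95; 95 ⊕ AA = 3F.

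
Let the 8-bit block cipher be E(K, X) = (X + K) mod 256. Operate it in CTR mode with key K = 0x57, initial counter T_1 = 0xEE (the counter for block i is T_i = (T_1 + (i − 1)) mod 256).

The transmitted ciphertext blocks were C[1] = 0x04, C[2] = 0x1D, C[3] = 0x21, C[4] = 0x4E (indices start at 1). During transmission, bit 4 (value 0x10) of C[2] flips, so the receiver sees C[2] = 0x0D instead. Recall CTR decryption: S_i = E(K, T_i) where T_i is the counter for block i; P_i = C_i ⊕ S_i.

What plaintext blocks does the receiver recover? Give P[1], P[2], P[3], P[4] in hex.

Only C[2] changed, to 0x0D. In CTR, a change in C_i flips the same bit in P_i only; the keystream is unaffected. Decrypting the received ciphertext:
P[1]: T = 0xEE, S = E(K, T) = 0x45; 0x04 ⊕ 0x45 = 0x41.
P[2]: T = 0xEF, S = E(K, T) = 0x46; 0x0D ⊕ 0x46 = 0x4B.
P[3]: T = 0xF0, S = E(K, T) = 0x47; 0x21 ⊕ 0x47 = 0x66.
P[4]: T = 0xF1, S = E(K, T) = 0x48; 0x4E ⊕ 0x48 = 0x06.
Blocks that differ from the original plaintext: P[2].

P[1] = 0x41, P[2] = 0x4B, P[3] = 0x66, P[4] = 0x06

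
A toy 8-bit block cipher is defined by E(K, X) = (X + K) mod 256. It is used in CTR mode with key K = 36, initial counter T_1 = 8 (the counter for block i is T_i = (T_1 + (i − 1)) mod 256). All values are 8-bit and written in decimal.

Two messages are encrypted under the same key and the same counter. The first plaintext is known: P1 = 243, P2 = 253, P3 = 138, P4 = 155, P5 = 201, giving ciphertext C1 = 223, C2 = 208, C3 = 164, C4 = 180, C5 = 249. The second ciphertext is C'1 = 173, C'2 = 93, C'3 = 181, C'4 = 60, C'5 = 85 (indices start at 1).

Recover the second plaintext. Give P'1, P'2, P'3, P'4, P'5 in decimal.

P'1 = 129, P'2 = 112, P'3 = 155, P'4 = 19, P'5 = 101

In CTR with a reused counter, both messages share the same keystream S_i, so C_i ⊕ C'_i = P_i ⊕ P'_i and thus P'_i = P_i ⊕ C_i ⊕ C'_i.
P'1: 243 ⊕ 223 ⊕ 173 = 129.
P'2: 253 ⊕ 208 ⊕ 93 = 112.
P'3: 138 ⊕ 164 ⊕ 181 = 155.
P'4: 155 ⊕ 180 ⊕ 60 = 19.
P'5: 201 ⊕ 249 ⊕ 85 = 101.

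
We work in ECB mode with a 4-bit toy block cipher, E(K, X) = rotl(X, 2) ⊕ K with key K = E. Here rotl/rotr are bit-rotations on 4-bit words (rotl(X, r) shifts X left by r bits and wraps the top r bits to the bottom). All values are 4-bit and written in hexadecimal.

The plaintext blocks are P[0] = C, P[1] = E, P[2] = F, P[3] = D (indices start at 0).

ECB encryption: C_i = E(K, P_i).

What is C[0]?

C[0] = D

C[0]: E(K, C) = D.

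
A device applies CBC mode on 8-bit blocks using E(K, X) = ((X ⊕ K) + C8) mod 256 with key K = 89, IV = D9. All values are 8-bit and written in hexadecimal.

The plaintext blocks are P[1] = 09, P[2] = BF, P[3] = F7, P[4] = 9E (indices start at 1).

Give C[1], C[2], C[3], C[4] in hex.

CBC encryption: C_i = E(K, P_i ⊕ C_{i−1}), with C_{0} = IV.
C[1]: P[1] ⊕ D9 = D0; E(K, D0) = 21.
C[2]: P[2] ⊕ 21 = 9E; E(K, 9E) = DF.
C[3]: P[3] ⊕ DF = 28; E(K, 28) = 69.
C[4]: P[4] ⊕ 69 = F7; E(K, F7) = 46.

C[1] = 21, C[2] = DF, C[3] = 69, C[4] = 46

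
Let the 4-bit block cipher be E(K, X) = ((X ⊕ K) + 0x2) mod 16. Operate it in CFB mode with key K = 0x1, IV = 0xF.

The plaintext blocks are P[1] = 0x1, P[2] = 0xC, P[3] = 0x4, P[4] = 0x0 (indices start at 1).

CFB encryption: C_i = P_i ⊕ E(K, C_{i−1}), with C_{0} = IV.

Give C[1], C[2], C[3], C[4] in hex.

C[1] = 0x1, C[2] = 0xE, C[3] = 0x5, C[4] = 0x6

C[1]: E(K, 0xF) = 0x0; 0x1 ⊕ 0x0 = 0x1.
C[2]: E(K, 0x1) = 0x2; 0xC ⊕ 0x2 = 0xE.
C[3]: E(K, 0xE) = 0x1; 0x4 ⊕ 0x1 = 0x5.
C[4]: E(K, 0x5) = 0x6; 0x0 ⊕ 0x6 = 0x6.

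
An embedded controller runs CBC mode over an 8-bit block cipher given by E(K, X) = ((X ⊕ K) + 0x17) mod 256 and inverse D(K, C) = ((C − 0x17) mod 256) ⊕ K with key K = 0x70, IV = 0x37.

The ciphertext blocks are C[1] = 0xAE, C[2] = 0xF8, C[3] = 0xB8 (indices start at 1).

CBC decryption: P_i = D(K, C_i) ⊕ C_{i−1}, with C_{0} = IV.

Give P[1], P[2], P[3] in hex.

P[1] = 0xD0, P[2] = 0x3F, P[3] = 0x29

P[1]: D(K, 0xAE) = 0xE7; 0xE7 ⊕ 0x37 = 0xD0.
P[2]: D(K, 0xF8) = 0x91; 0x91 ⊕ 0xAE = 0x3F.
P[3]: D(K, 0xB8) = 0xD1; 0xD1 ⊕ 0xF8 = 0x29.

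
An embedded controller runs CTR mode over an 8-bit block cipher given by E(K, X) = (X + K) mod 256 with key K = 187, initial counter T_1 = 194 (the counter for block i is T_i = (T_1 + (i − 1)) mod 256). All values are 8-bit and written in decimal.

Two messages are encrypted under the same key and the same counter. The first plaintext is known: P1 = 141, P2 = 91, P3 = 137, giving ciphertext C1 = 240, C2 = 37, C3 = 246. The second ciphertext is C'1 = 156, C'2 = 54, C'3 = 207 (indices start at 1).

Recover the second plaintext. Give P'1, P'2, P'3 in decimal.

P'1 = 225, P'2 = 72, P'3 = 176

In CTR with a reused counter, both messages share the same keystream S_i, so C_i ⊕ C'_i = P_i ⊕ P'_i and thus P'_i = P_i ⊕ C_i ⊕ C'_i.
P'1: 141 ⊕ 240 ⊕ 156 = 225.
P'2: 91 ⊕ 37 ⊕ 54 = 72.
P'3: 137 ⊕ 246 ⊕ 207 = 176.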